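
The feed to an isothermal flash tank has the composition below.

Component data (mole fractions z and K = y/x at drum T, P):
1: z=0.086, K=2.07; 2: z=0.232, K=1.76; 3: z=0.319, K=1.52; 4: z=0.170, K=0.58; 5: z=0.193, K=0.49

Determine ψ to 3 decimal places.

ψ = 0.808

Material balance + equilibrium reduce to Σ zᵢ(Kᵢ−1)/(1+ψ(Kᵢ−1)) = 0.
Check two-phase: ΣzᵢKᵢ = 1.264 > 1 and Σzᵢ/Kᵢ = 1.070 > 1, so g(0) = 0.264 > 0 and g(1) = -0.070 < 0.
Iterate (Newton) starting at ψ = 0.5:
  ψ = 0.500: g = 0.0969, g' = -0.305 → ψ = 0.818
  ψ = 0.818: g = -0.0033, g' = -0.339 → ψ = 0.808
Converged at ψ = 0.808.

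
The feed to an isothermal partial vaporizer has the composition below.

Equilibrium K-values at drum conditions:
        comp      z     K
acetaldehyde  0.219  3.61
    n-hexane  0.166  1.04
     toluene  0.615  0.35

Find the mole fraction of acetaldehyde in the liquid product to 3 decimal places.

Rachford–Rice: g(β) = Σ zᵢ(Kᵢ−1)/(1+β(Kᵢ−1)) = 0.
Feasibility: ΣzᵢKᵢ = 1.178, Σzᵢ/Kᵢ = 1.977 — both > 1, two phases present.
Newton iteration, β⁰ = 0.45:
  β = 0.450: g = -0.2956, g' = -0.835 → β = 0.096
  β = 0.096: g = 0.0375, g' = -1.250 → β = 0.126
  β = 0.126: g = 0.0015, g' = -1.154 → β = 0.127
Converged at β = 0.127.
Compositions from xᵢ = zᵢ/(1+β(Kᵢ−1)), yᵢ = Kᵢxᵢ:
  acetaldehyde: x = 0.164, y = 0.594
  n-hexane: x = 0.165, y = 0.172
  toluene: x = 0.670, y = 0.235

x_acetaldehyde = 0.164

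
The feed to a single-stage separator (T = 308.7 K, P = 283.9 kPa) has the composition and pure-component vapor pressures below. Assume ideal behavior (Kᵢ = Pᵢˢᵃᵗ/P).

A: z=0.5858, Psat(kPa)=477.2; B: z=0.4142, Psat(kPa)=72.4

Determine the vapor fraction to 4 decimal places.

Raoult's law: Kᵢ = Pᵢˢᵃᵗ/P = Pᵢˢᵃᵗ/283.9.
  K_A = 477.2/283.9 = 1.680874, K_B = 72.4/283.9 = 0.255019
Rachford–Rice: g(ψ) = Σ zᵢ(Kᵢ−1)/(1+ψ(Kᵢ−1)) = 0.
Feasibility: ΣzᵢKᵢ = 1.0903, Σzᵢ/Kᵢ = 1.9727 — both > 1, two phases present.
Iterate (Newton) starting at ψ = 0.39:
  ψ = 0.3900: g = -0.11977, g' = -0.6263 → ψ = 0.1988
  ψ = 0.1988: g = -0.01089, g' = -0.5274 → ψ = 0.1781
  ψ = 0.1781: g = -0.00006, g' = -0.5216 → ψ = 0.1780
Converged at ψ = 0.1780.

ψ = 0.1780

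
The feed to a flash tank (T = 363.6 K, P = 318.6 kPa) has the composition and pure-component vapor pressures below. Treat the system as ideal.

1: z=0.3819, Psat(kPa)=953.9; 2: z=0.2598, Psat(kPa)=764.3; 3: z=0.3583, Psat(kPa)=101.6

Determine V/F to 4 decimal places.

V/F = 0.7344

Raoult's law: Kᵢ = Pᵢˢᵃᵗ/P = Pᵢˢᵃᵗ/318.6.
  K_1 = 953.9/318.6 = 2.994036, K_2 = 764.3/318.6 = 2.398933, K_3 = 101.6/318.6 = 0.318895
Material balance + equilibrium reduce to Σ zᵢ(Kᵢ−1)/(1+V/F(Kᵢ−1)) = 0.
g(0) = ΣzᵢKᵢ − 1 = 0.8809 and g(1) = 1 − Σzᵢ/Kᵢ = -0.3594, so a root lies in (0, 1).
Newton–Raphson from V/F = 0.58:
  V/F = 0.5800: g = 0.15037, g' = -0.9356 → V/F = 0.7407
  V/F = 0.7407: g = -0.00659, g' = -1.0471 → V/F = 0.7344
Converged at V/F = 0.7344.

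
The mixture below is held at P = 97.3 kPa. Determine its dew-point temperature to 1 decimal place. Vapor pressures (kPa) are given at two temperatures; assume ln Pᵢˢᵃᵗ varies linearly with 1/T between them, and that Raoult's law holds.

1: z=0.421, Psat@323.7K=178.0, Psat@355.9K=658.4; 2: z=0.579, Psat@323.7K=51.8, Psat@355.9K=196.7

Dew-point temperature: Σzᵢ·P/Pᵢˢᵃᵗ(T) = 1. Interpolate ln Pᵢˢᵃᵗ = aᵢ + bᵢ/T.
  T = 323.7 K: ΣzᵢP/Pᵢˢᵃᵗ = 1.3177
  T = 355.9 K: ΣzᵢP/Pᵢˢᵃᵗ = 0.3486
  T = 339.8 K: ΣzᵢP/Pᵢˢᵃᵗ = 0.6568
  T = 331.8 K: ΣzᵢP/Pᵢˢᵃᵗ = 0.9205
  T = 327.8 K: ΣzᵢP/Pᵢˢᵃᵗ = 1.0964
  T = 329.8 K: ΣzᵢP/Pᵢˢᵃᵗ = 1.0041
Interpolating between 329.8 K and 331.8 K gives T ≈ 329.9 K.

T = 329.9 K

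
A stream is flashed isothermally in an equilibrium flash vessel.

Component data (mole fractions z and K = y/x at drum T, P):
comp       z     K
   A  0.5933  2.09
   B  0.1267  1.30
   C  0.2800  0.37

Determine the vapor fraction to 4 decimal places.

Let ψ = V/F and solve Σ zᵢ(Kᵢ−1)/(1+ψ(Kᵢ−1)) = 0.
Check two-phase: ΣzᵢKᵢ = 1.5083 > 1 and Σzᵢ/Kᵢ = 1.1381 > 1, so g(0) = 0.5083 > 0 and g(1) = -0.1381 < 0.
Newton–Raphson from ψ = 0.39:
  ψ = 0.3900: g = 0.25396, g' = -0.5515 → ψ = 0.8505
  ψ = 0.8505: g = -0.01411, g' = -0.7128 → ψ = 0.8307
  ψ = 0.8307: g = -0.00022, g' = -0.6905 → ψ = 0.8303
Converged at ψ = 0.8303.

ψ = 0.8303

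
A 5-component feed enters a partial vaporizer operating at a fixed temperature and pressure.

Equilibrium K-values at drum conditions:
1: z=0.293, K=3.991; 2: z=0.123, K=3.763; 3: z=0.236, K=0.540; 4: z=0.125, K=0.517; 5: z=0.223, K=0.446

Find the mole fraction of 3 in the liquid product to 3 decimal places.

x_3 = 0.332

Iterate (Newton) starting at ψ = 0.37:
  ψ = 0.370: g = 0.2243, g' = -1.044 → ψ = 0.585
  ψ = 0.585: g = 0.0333, g' = -0.784 → ψ = 0.627
  ψ = 0.627: g = 0.0005, g' = -0.762 → ψ = 0.628
Converged at ψ = 0.628.
Compositions from xᵢ = zᵢ/(1+ψ(Kᵢ−1)), yᵢ = Kᵢxᵢ:
  1: x = 0.102, y = 0.406
  2: x = 0.045, y = 0.169
  3: x = 0.332, y = 0.179
  4: x = 0.179, y = 0.093
  5: x = 0.342, y = 0.153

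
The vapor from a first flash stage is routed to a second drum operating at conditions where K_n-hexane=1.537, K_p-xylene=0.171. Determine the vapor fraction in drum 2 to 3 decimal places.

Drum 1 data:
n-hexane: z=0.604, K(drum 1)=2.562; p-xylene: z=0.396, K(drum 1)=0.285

V/F (drum 2) = 0.606

Drum 1:
Newton iteration, ψ₁⁰ = 0.5:
  ψ₁ = 0.500: g = 0.0890, g' = -0.955 → ψ₁ = 0.593
  ψ₁ = 0.593: g = -0.0020, g' = -1.008 → ψ₁ = 0.591
Converged at ψ₁ = 0.591.
Drum-1 compositions:
  n-hexane: x = 0.314, y = 0.804
  p-xylene: x = 0.686, y = 0.196
Drum-2 feed = drum-1 vapor: z₂ = (0.8045, 0.1955).
Drum 2:
Rachford–Rice: g(ψ₂) = Σ zᵢ(Kᵢ−1)/(1+ψ₂(Kᵢ−1)) = 0.
Feasibility: ΣzᵢKᵢ = 1.270, Σzᵢ/Kᵢ = 1.667 — both > 1, two phases present.
Newton iteration, ψ₂⁰ = 0.5:
  ψ₂ = 0.500: g = 0.0638, g' = -0.536 → ψ₂ = 0.619
  ψ₂ = 0.619: g = -0.0086, g' = -0.697 → ψ₂ = 0.607
  ψ₂ = 0.607: g = -0.0001, g' = -0.676 → ψ₂ = 0.606
Converged at ψ₂ = 0.606.
  n-hexane: x = 0.607, y = 0.933
  p-xylene: x = 0.393, y = 0.067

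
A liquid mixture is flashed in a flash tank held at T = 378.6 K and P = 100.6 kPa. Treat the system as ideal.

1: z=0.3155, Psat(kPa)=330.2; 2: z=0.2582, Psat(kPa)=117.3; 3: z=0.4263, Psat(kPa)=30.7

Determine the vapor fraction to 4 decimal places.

Raoult's law: Kᵢ = Pᵢˢᵃᵗ/P = Pᵢˢᵃᵗ/100.6.
  K_1 = 330.2/100.6 = 3.282306, K_2 = 117.3/100.6 = 1.166004, K_3 = 30.7/100.6 = 0.305169
Iterate (Newton) starting at ψ = 0.5:
  ψ = 0.5000: g = -0.07802, g' = -0.8478 → ψ = 0.4080
  ψ = 0.4080: g = -0.00037, g' = -0.8478 → ψ = 0.4075
Converged at ψ = 0.4075.

ψ = 0.4075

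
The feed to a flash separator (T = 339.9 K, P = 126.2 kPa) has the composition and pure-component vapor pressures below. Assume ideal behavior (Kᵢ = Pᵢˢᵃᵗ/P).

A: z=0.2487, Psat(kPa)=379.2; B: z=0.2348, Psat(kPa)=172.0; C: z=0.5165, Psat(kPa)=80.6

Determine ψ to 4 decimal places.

Raoult's law: Kᵢ = Pᵢˢᵃᵗ/P = Pᵢˢᵃᵗ/126.2.
  K_A = 379.2/126.2 = 3.004754, K_B = 172.0/126.2 = 1.362916, K_C = 80.6/126.2 = 0.638669
Let ψ = V/F and solve Σ zᵢ(Kᵢ−1)/(1+ψ(Kᵢ−1)) = 0.
g(0) = ΣzᵢKᵢ − 1 = 0.3972 and g(1) = 1 − Σzᵢ/Kᵢ = -0.0638, so a root lies in (0, 1).
Iterate (Newton) starting at ψ = 0.5:
  ψ = 0.5000: g = 0.09334, g' = -0.3719 → ψ = 0.7510
  ψ = 0.7510: g = 0.00983, g' = -0.3053 → ψ = 0.7832
  ψ = 0.7832: g = 0.00007, g' = -0.3012 → ψ = 0.7834
Converged at ψ = 0.7834.

ψ = 0.7834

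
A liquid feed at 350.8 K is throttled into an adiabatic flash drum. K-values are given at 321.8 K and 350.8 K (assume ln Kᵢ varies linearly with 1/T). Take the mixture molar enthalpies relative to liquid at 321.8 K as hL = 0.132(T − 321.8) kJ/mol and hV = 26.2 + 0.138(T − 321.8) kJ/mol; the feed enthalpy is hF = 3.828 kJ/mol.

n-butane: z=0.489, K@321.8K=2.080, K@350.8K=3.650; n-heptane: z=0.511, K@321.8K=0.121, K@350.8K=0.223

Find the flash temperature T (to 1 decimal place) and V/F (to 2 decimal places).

Adiabatic flash: solve Rachford–Rice at each trial T, then check hF = ψ·hV(T) + (1−ψ)·hL(T).
  T = 321.8 K: K = (2.080, 0.121), RR gives ψ = 0.083, H_out = 2.179 kJ/mol
  T = 350.8 K: K = (3.650, 0.223), RR gives ψ = 0.437, H_out = 15.341 kJ/mol
  T = 336.3 K: K = (2.789, 0.166), RR gives ψ = 0.301, H_out = 9.826 kJ/mol
  T = 329.1 K: K = (2.419, 0.143), RR gives ψ = 0.210, H_out = 6.478 kJ/mol
  T = 325.5 K: K = (2.247, 0.132), RR gives ψ = 0.153, H_out = 4.511 kJ/mol
  T = 323.6 K: K = (2.160, 0.126), RR gives ψ = 0.119, H_out = 3.360 kJ/mol
Linear interpolation between T = 323.6 (H_out = 3.360) and T = 325.5 (H_out = 4.511) on hF = 3.828 gives T ≈ 324.4 K, at which ψ = 0.13.

T = 324.4 K, V/F = 0.13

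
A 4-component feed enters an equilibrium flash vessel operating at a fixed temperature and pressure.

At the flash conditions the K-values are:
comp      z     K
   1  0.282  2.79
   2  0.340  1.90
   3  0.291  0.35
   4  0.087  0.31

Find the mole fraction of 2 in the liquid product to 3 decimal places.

Newton iteration, ψ⁰ = 0.5:
  ψ = 0.500: g = 0.1055, g' = -0.749 → ψ = 0.641
  ψ = 0.641: g = -0.0027, g' = -0.801 → ψ = 0.638
Converged at ψ = 0.638.
Compositions from xᵢ = zᵢ/(1+ψ(Kᵢ−1)), yᵢ = Kᵢxᵢ:
  1: x = 0.132, y = 0.367
  2: x = 0.216, y = 0.410
  3: x = 0.497, y = 0.174
  4: x = 0.155, y = 0.048

x_2 = 0.216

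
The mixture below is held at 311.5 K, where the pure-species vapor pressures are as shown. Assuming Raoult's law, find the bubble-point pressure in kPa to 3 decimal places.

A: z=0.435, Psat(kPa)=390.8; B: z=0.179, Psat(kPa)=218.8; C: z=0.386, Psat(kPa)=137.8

Pbub = 262.354 kPa

At the bubble point ψ → 0, so ΣzᵢKᵢ = 1 with Kᵢ = Pᵢˢᵃᵗ/P ⇒ P = ΣzᵢPᵢˢᵃᵗ.
P = 0.435·390.8 + 0.179·218.8 + 0.386·137.8 = 262.354 kPa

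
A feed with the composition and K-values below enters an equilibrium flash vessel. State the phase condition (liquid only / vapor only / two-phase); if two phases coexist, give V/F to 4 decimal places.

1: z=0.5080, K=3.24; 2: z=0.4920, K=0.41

two-phase, V/F = 0.6414

ΣzᵢKᵢ = 1.8476; Σzᵢ/Kᵢ = 1.3568.
Both exceed 1, so a two-phase solution exists.
Binary case is linear: z₁(K₁−1)(1+ψ(K₂−1)) + z₂(K₂−1)(1+ψ(K₁−1)) = 0
⇒ ψ = [z₁(K₁−1)+z₂(K₂−1)] / [−(K₁−1)(K₂−1)] = 0.84764/1.32160 = 0.6414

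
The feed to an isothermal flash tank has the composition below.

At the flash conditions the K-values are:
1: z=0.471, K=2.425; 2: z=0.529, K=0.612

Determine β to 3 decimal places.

Binary case is linear: z₁(K₁−1)(1+β(K₂−1)) + z₂(K₂−1)(1+β(K₁−1)) = 0
⇒ β = [z₁(K₁−1)+z₂(K₂−1)] / [−(K₁−1)(K₂−1)] = 0.4659/0.5529 = 0.843

β = 0.843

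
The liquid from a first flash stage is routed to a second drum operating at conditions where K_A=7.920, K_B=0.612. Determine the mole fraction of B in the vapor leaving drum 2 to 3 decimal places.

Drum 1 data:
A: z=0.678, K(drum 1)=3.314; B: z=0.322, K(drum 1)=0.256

Drum 1:
Let ψ₁ = V/F and solve Σ zᵢ(Kᵢ−1)/(1+ψ₁(Kᵢ−1)) = 0.
g(0) = ΣzᵢKᵢ − 1 = 1.329 and g(1) = 1 − Σzᵢ/Kᵢ = -0.462, so a root lies in (0, 1).
Binary case is linear: z₁(K₁−1)(1+ψ₁(K₂−1)) + z₂(K₂−1)(1+ψ₁(K₁−1)) = 0
⇒ ψ₁ = [z₁(K₁−1)+z₂(K₂−1)] / [−(K₁−1)(K₂−1)] = 1.3293/1.7216 = 0.772
Drum-1 compositions:
  A: x = 0.243, y = 0.806
  B: x = 0.757, y = 0.194
Drum-2 feed = drum-1 liquid: z₂ = (0.2433, 0.7567).
Drum 2:
Binary case is linear: z₁(K₁−1)(1+ψ₂(K₂−1)) + z₂(K₂−1)(1+ψ₂(K₁−1)) = 0
⇒ ψ₂ = [z₁(K₁−1)+z₂(K₂−1)] / [−(K₁−1)(K₂−1)] = 1.3900/2.6850 = 0.518
  A: x = 0.053, y = 0.420
  B: x = 0.947, y = 0.580

y_B (drum 2) = 0.580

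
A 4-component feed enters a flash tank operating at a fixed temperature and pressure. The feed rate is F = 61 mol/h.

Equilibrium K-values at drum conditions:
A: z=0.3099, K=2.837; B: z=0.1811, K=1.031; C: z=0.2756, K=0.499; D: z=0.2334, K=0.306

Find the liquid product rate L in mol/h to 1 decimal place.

Let ψ = V/F and solve Σ zᵢ(Kᵢ−1)/(1+ψ(Kᵢ−1)) = 0.
Check two-phase: ΣzᵢKᵢ = 1.2748 > 1 and Σzᵢ/Kᵢ = 1.5999 > 1, so g(0) = 0.2748 > 0 and g(1) = -0.5999 < 0.
Newton iteration, ψ⁰ = 0.5:
  ψ = 0.5000: g = -0.13001, g' = -0.6711 → ψ = 0.3063
  ψ = 0.3063: g = 0.00108, g' = -0.7063 → ψ = 0.3078
Converged at ψ = 0.3078.
Then V = ψ·F = 0.3078·61 = 18.8 mol/h and L = F − V = 42.2 mol/h.

L = 42.2 mol/h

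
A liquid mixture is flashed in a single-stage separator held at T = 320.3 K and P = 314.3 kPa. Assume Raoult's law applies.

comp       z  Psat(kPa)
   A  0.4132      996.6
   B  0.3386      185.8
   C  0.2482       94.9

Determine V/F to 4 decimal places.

Raoult's law: Kᵢ = Pᵢˢᵃᵗ/P = Pᵢˢᵃᵗ/314.3.
  K_A = 996.6/314.3 = 3.170856, K_B = 185.8/314.3 = 0.591155, K_C = 94.9/314.3 = 0.301941
Rachford–Rice: g(V/F) = Σ zᵢ(Kᵢ−1)/(1+V/F(Kᵢ−1)) = 0.
g(0) = ΣzᵢKᵢ − 1 = 0.5853 and g(1) = 1 − Σzᵢ/Kᵢ = -0.5251, so a root lies in (0, 1).
Iterate (Newton) starting at V/F = 0.48:
  V/F = 0.4800: g = 0.00647, g' = -0.8281 → V/F = 0.4878
Converged at V/F = 0.4878.

V/F = 0.4878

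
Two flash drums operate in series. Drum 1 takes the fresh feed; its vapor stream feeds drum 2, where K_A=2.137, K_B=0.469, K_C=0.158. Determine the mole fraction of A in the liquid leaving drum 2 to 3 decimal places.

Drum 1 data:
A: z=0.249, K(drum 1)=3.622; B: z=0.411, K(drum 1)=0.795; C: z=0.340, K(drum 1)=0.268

Drum 1:
Material balance + equilibrium reduce to Σ zᵢ(Kᵢ−1)/(1+ψ₁(Kᵢ−1)) = 0.
Check two-phase: ΣzᵢKᵢ = 1.320 > 1 and Σzᵢ/Kᵢ = 1.854 > 1, so g(0) = 0.320 > 0 and g(1) = -0.854 < 0.
Newton–Raphson from ψ₁ = 0.5:
  ψ₁ = 0.500: g = -0.2039, g' = -0.795 → ψ₁ = 0.244
  ψ₁ = 0.244: g = 0.0069, g' = -0.926 → ψ₁ = 0.251
Converged at ψ₁ = 0.251.
Drum-1 compositions:
  A: x = 0.150, y = 0.544
  B: x = 0.433, y = 0.344
  C: x = 0.417, y = 0.112
Drum-2 feed = drum-1 vapor: z₂ = (0.5439, 0.3445, 0.1116).
Drum 2:
Rachford–Rice: g(ψ₂) = Σ zᵢ(Kᵢ−1)/(1+ψ₂(Kᵢ−1)) = 0.
Feasibility: ΣzᵢKᵢ = 1.342, Σzᵢ/Kᵢ = 1.696 — both > 1, two phases present.
Newton iteration, ψ₂⁰ = 0.5:
  ψ₂ = 0.500: g = -0.0171, g' = -0.702 → ψ₂ = 0.476
  ψ₂ = 0.476: g = -0.0001, g' = -0.690 → ψ₂ = 0.475
Converged at ψ₂ = 0.475.
  A: x = 0.353, y = 0.754
  B: x = 0.461, y = 0.216
  C: x = 0.186, y = 0.029

x_A (drum 2) = 0.353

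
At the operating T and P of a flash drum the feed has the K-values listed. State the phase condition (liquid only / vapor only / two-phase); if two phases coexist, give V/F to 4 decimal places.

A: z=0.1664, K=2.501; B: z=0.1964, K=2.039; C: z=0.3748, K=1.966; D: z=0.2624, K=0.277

two-phase, V/F = 0.7792

ΣzᵢKᵢ = 1.6262; Σzᵢ/Kᵢ = 1.3008.
Both exceed 1, so a two-phase solution exists.
Let ψ = V/F and solve Σ zᵢ(Kᵢ−1)/(1+ψ(Kᵢ−1)) = 0.
Newton iteration, ψ⁰ = 0.36:
  ψ = 0.3600: g = 0.32283, g' = -0.7135 → ψ = 0.8124
  ψ = 0.8124: g = -0.03376, g' = -1.0539 → ψ = 0.7804
  ψ = 0.7804: g = -0.00122, g' = -0.9802 → ψ = 0.7792
Converged at ψ = 0.7792.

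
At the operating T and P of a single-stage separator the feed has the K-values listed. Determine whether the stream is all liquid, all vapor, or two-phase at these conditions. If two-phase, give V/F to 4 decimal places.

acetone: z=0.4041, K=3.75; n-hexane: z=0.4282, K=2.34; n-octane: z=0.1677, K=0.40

ΣzᵢKᵢ = 2.5844; Σzᵢ/Kᵢ = 0.7100.
Since Σzᵢ/Kᵢ < 1 the mixture is above its dew point — single vapor phase.

all vapor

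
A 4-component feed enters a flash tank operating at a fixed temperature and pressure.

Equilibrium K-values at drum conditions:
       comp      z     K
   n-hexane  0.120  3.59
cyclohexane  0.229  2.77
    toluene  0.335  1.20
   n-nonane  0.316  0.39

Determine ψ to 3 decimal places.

ψ = 0.722

Let ψ = V/F and solve Σ zᵢ(Kᵢ−1)/(1+ψ(Kᵢ−1)) = 0.
Feasibility: ΣzᵢKᵢ = 1.590, Σzᵢ/Kᵢ = 1.206 — both > 1, two phases present.
Newton iteration, ψ⁰ = 0.33:
  ψ = 0.330: g = 0.2450, g' = -0.716 → ψ = 0.672
  ψ = 0.672: g = 0.0309, g' = -0.605 → ψ = 0.723
  ψ = 0.723: g = -0.0004, g' = -0.622 → ψ = 0.722
Converged at ψ = 0.722.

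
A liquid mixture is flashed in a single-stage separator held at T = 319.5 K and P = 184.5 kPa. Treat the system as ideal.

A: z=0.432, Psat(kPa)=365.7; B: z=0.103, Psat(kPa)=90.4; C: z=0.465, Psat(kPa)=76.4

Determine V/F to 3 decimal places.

Raoult's law: Kᵢ = Pᵢˢᵃᵗ/P = Pᵢˢᵃᵗ/184.5.
  K_A = 365.7/184.5 = 1.98211, K_B = 90.4/184.5 = 0.48997, K_C = 76.4/184.5 = 0.41409
Material balance + equilibrium reduce to Σ zᵢ(Kᵢ−1)/(1+V/F(Kᵢ−1)) = 0.
Check two-phase: ΣzᵢKᵢ = 1.099 > 1 and Σzᵢ/Kᵢ = 1.551 > 1, so g(0) = 0.099 > 0 and g(1) = -0.551 < 0.
Newton iteration, V/F⁰ = 0.5:
  V/F = 0.500: g = -0.1713, g' = -0.555 → V/F = 0.191
  V/F = 0.191: g = -0.0079, g' = -0.531 → V/F = 0.176
Converged at V/F = 0.176.

V/F = 0.176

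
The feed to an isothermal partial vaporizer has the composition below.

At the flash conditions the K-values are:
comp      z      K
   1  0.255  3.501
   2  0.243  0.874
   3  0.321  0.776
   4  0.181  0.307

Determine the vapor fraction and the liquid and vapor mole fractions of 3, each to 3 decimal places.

ψ = 0.460, x_3 = 0.358, y_3 = 0.278

Iterate (Newton) starting at ψ = 0.49:
  ψ = 0.490: g = -0.0168, g' = -0.546 → ψ = 0.459
  ψ = 0.459: g = 0.0002, g' = -0.557 → ψ = 0.460
Converged at ψ = 0.460.
Compositions from xᵢ = zᵢ/(1+ψ(Kᵢ−1)), yᵢ = Kᵢxᵢ:
  1: x = 0.119, y = 0.415
  2: x = 0.258, y = 0.225
  3: x = 0.358, y = 0.278
  4: x = 0.266, y = 0.082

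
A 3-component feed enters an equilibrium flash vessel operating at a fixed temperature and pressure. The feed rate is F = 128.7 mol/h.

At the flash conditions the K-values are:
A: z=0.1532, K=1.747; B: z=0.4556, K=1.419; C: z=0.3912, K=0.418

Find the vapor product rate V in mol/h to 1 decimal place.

V = 33.3 mol/h

Material balance + equilibrium reduce to Σ zᵢ(Kᵢ−1)/(1+ψ(Kᵢ−1)) = 0.
Feasibility: ΣzᵢKᵢ = 1.0777, Σzᵢ/Kᵢ = 1.3446 — both > 1, two phases present.
Iterate (Newton) starting at ψ = 0.5:
  ψ = 0.5000: g = -0.07997, g' = -0.3636 → ψ = 0.2800
  ψ = 0.2800: g = -0.00652, g' = -0.3117 → ψ = 0.2591
  ψ = 0.2591: g = -0.00003, g' = -0.3088 → ψ = 0.2590
Converged at ψ = 0.2590.
Then V = ψ·F = 0.2590·128.7 = 33.3 mol/h and L = F − V = 95.4 mol/h.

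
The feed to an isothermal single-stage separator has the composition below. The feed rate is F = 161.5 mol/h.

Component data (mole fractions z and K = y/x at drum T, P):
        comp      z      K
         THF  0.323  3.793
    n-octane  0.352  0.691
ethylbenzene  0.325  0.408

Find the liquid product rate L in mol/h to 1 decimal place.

Material balance + equilibrium reduce to Σ zᵢ(Kᵢ−1)/(1+V/F(Kᵢ−1)) = 0.
Feasibility: ΣzᵢKᵢ = 1.601, Σzᵢ/Kᵢ = 1.391 — both > 1, two phases present.
Newton iteration, V/F⁰ = 0.43:
  V/F = 0.430: g = 0.0263, g' = -0.770 → V/F = 0.464
  V/F = 0.464: g = 0.0005, g' = -0.740 → V/F = 0.465
Converged at V/F = 0.465.
Then V = V/F·F = 0.4649·161.5 = 75.1 mol/h and L = F − V = 86.4 mol/h.

L = 86.4 mol/h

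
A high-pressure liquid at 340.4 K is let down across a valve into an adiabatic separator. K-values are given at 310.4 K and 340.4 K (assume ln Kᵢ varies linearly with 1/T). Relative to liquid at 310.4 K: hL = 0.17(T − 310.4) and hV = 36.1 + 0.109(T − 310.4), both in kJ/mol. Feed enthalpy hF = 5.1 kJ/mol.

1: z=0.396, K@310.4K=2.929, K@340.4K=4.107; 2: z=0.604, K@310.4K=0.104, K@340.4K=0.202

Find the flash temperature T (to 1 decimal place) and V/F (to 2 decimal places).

Adiabatic flash: solve Rachford–Rice at each trial T, then check hF = ψ·hV(T) + (1−ψ)·hL(T).
  T = 310.4 K: K = (2.929, 0.104), RR gives ψ = 0.129, H_out = 4.651 kJ/mol
  T = 340.4 K: K = (4.107, 0.202), RR gives ψ = 0.302, H_out = 15.444 kJ/mol
  T = 325.4 K: K = (3.495, 0.147), RR gives ψ = 0.222, H_out = 10.372 kJ/mol
  T = 317.9 K: K = (3.206, 0.124), RR gives ψ = 0.178, H_out = 7.634 kJ/mol
  T = 314.1 K: K = (3.064, 0.114), RR gives ψ = 0.154, H_out = 6.161 kJ/mol
  T = 312.2 K: K = (2.994, 0.109), RR gives ψ = 0.141, H_out = 5.396 kJ/mol
Linear interpolation between T = 310.4 (H_out = 4.651) and T = 312.2 (H_out = 5.396) on hF = 5.1 gives T ≈ 311.5 K, at which ψ = 0.14.

T = 311.5 K, V/F = 0.14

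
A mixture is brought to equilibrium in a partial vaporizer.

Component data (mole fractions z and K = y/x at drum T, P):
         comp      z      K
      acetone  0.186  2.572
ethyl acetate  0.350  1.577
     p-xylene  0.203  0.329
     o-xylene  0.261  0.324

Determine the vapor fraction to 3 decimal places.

Iterate (Newton) starting at ψ = 0.5:
  ψ = 0.500: g = -0.1511, g' = -0.693 → ψ = 0.282
  ψ = 0.282: g = -0.0098, g' = -0.628 → ψ = 0.267
Converged at ψ = 0.267.

ψ = 0.267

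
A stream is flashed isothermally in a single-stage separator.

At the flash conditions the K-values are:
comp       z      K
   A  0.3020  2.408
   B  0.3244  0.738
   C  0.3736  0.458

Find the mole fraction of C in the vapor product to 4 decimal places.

y_C = 0.1953

Let ψ = V/F and solve Σ zᵢ(Kᵢ−1)/(1+ψ(Kᵢ−1)) = 0.
g(0) = ΣzᵢKᵢ − 1 = 0.1377 and g(1) = 1 − Σzᵢ/Kᵢ = -0.3807, so a root lies in (0, 1).
Iterate (Newton) starting at ψ = 0.5:
  ψ = 0.5000: g = -0.12603, g' = -0.4422 → ψ = 0.2150
  ψ = 0.2150: g = 0.00715, g' = -0.5184 → ψ = 0.2288
  ψ = 0.2288: g = 0.00005, g' = -0.5107 → ψ = 0.2289
Converged at ψ = 0.2289.
Compositions from xᵢ = zᵢ/(1+ψ(Kᵢ−1)), yᵢ = Kᵢxᵢ:
  A: x = 0.2284, y = 0.5500
  B: x = 0.3451, y = 0.2547
  C: x = 0.4265, y = 0.1953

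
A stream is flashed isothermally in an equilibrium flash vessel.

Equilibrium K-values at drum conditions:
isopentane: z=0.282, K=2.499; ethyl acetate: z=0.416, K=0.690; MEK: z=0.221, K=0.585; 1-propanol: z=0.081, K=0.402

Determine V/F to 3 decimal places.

V/F = 0.268

Rachford–Rice: g(V/F) = Σ zᵢ(Kᵢ−1)/(1+V/F(Kᵢ−1)) = 0.
Check two-phase: ΣzᵢKᵢ = 1.154 > 1 and Σzᵢ/Kᵢ = 1.295 > 1, so g(0) = 0.154 > 0 and g(1) = -0.295 < 0.
Iterate (Newton) starting at V/F = 0.56:
  V/F = 0.560: g = -0.1186, g' = -0.376 → V/F = 0.245
  V/F = 0.245: g = 0.0109, g' = -0.473 → V/F = 0.268
Converged at V/F = 0.268.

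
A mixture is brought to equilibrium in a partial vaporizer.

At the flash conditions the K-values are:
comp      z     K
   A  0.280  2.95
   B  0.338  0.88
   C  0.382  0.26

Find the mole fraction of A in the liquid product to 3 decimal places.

Iterate (Newton) starting at ψ = 0.5:
  ψ = 0.500: g = -0.2154, g' = -0.806 → ψ = 0.233
  ψ = 0.233: g = -0.0076, g' = -0.814 → ψ = 0.223
Converged at ψ = 0.223.
Compositions from xᵢ = zᵢ/(1+ψ(Kᵢ−1)), yᵢ = Kᵢxᵢ:
  A: x = 0.195, y = 0.575
  B: x = 0.347, y = 0.306
  C: x = 0.458, y = 0.119

x_A = 0.195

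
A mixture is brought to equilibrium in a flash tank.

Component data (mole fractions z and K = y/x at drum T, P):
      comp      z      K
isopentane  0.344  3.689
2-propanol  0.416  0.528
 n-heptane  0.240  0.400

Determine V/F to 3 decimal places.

V/F = 0.416

Material balance + equilibrium reduce to Σ zᵢ(Kᵢ−1)/(1+V/F(Kᵢ−1)) = 0.
Check two-phase: ΣzᵢKᵢ = 1.585 > 1 and Σzᵢ/Kᵢ = 1.481 > 1, so g(0) = 0.585 > 0 and g(1) = -0.481 < 0.
Iterate (Newton) starting at V/F = 0.46:
  V/F = 0.460: g = -0.0362, g' = -0.813 → V/F = 0.416
Converged at V/F = 0.416.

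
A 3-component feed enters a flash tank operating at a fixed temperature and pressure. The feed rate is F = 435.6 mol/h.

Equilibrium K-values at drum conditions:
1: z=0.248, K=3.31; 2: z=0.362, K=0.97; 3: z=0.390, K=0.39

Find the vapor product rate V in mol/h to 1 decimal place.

Rachford–Rice: g(ψ) = Σ zᵢ(Kᵢ−1)/(1+ψ(Kᵢ−1)) = 0.
Check two-phase: ΣzᵢKᵢ = 1.324 > 1 and Σzᵢ/Kᵢ = 1.448 > 1, so g(0) = 0.324 > 0 and g(1) = -0.448 < 0.
Newton–Raphson from ψ = 0.68:
  ψ = 0.680: g = -0.1948, g' = -0.624 → ψ = 0.368
  ψ = 0.368: g = -0.0081, g' = -0.628 → ψ = 0.355
Converged at ψ = 0.355.
Then V = ψ·F = 0.3552·435.6 = 154.7 mol/h and L = F − V = 280.9 mol/h.

V = 154.7 mol/h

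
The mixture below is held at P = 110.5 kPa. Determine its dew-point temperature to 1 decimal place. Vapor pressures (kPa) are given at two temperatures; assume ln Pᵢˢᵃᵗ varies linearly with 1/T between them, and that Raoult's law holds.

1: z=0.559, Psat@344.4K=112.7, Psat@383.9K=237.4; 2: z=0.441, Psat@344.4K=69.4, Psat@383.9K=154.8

T = 354.9 K

Dew-point temperature: Σzᵢ·P/Pᵢˢᵃᵗ(T) = 1. Interpolate ln Pᵢˢᵃᵗ = aᵢ + bᵢ/T.
  T = 344.4 K: ΣzᵢP/Pᵢˢᵃᵗ = 1.2503
  T = 383.9 K: ΣzᵢP/Pᵢˢᵃᵗ = 0.5750
  T = 364.1 K: ΣzᵢP/Pᵢˢᵃᵗ = 0.8309
  T = 354.2 K: ΣzᵢP/Pᵢˢᵃᵗ = 1.0145
  T = 359.1 K: ΣzᵢP/Pᵢˢᵃᵗ = 0.9178
  T = 356.6 K: ΣzᵢP/Pᵢˢᵃᵗ = 0.9656
Interpolating between 354.2 K and 356.6 K gives T ≈ 354.9 K.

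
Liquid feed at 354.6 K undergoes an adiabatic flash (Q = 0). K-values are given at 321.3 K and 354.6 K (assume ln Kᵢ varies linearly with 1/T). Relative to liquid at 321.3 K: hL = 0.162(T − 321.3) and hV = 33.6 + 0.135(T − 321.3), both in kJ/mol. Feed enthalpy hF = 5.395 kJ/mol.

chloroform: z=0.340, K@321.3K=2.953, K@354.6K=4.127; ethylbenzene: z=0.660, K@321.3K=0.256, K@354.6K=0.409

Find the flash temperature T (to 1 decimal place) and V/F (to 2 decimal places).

T = 324.6 K, V/F = 0.15

Adiabatic flash: solve Rachford–Rice at each trial T, then check hF = ψ·hV(T) + (1−ψ)·hL(T).
  T = 321.3 K: K = (2.953, 0.256), RR gives ψ = 0.119, H_out = 4.000 kJ/mol
  T = 354.6 K: K = (4.127, 0.409), RR gives ψ = 0.364, H_out = 17.305 kJ/mol
  T = 338.0 K: K = (3.522, 0.328), RR gives ψ = 0.244, H_out = 10.790 kJ/mol
  T = 329.6 K: K = (3.230, 0.290), RR gives ψ = 0.183, H_out = 7.457 kJ/mol
  T = 325.5 K: K = (3.092, 0.273), RR gives ψ = 0.152, H_out = 5.777 kJ/mol
  T = 323.4 K: K = (3.022, 0.264), RR gives ψ = 0.136, H_out = 4.897 kJ/mol
Linear interpolation between T = 323.4 (H_out = 4.897) and T = 325.5 (H_out = 5.777) on hF = 5.395 gives T ≈ 324.6 K, at which ψ = 0.15.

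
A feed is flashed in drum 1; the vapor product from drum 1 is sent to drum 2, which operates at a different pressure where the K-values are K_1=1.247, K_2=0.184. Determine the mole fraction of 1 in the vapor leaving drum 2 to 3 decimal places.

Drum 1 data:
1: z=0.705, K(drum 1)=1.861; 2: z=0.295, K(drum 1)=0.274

y_1 (drum 2) = 0.957

Drum 1:
Rachford–Rice: g(ψ₁) = Σ zᵢ(Kᵢ−1)/(1+ψ₁(Kᵢ−1)) = 0.
Check two-phase: ΣzᵢKᵢ = 1.393 > 1 and Σzᵢ/Kᵢ = 1.455 > 1, so g(0) = 0.393 > 0 and g(1) = -0.455 < 0.
Binary case is linear: z₁(K₁−1)(1+ψ₁(K₂−1)) + z₂(K₂−1)(1+ψ₁(K₁−1)) = 0
⇒ ψ₁ = [z₁(K₁−1)+z₂(K₂−1)] / [−(K₁−1)(K₂−1)] = 0.3928/0.6251 = 0.628
Drum-1 compositions:
  1: x = 0.457, y = 0.851
  2: x = 0.543, y = 0.149
Drum-2 feed = drum-1 vapor: z₂ = (0.8513, 0.1487).
Drum 2:
Newton iteration, ψ₂⁰ = 0.54:
  ψ₂ = 0.540: g = -0.0313, g' = -0.357 → ψ₂ = 0.452
  ψ₂ = 0.452: g = -0.0031, g' = -0.291 → ψ₂ = 0.442
  ψ₂ = 0.442: g = -0.0000, g' = -0.284 → ψ₂ = 0.441
Converged at ψ₂ = 0.441.
  1: x = 0.768, y = 0.957
  2: x = 0.232, y = 0.043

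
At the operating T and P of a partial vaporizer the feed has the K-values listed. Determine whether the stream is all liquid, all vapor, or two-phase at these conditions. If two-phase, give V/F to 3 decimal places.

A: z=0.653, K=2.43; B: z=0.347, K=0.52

ΣzᵢKᵢ = 1.767; Σzᵢ/Kᵢ = 0.936.
Since Σzᵢ/Kᵢ < 1 the mixture is above its dew point — single vapor phase.

all vapor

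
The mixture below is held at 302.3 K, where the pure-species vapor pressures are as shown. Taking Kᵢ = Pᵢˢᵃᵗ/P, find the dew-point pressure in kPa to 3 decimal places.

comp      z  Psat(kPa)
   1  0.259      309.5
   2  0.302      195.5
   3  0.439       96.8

Pdew = 144.577 kPa

At the dew point ψ → 1, so Σzᵢ/Kᵢ = 1 with Kᵢ = Pᵢˢᵃᵗ/P ⇒ 1/P = Σzᵢ/Pᵢˢᵃᵗ.
1/P = 0.259/309.5 + 0.302/195.5 + 0.439/96.8 = 0.006917 ⇒ P = 144.577 kPa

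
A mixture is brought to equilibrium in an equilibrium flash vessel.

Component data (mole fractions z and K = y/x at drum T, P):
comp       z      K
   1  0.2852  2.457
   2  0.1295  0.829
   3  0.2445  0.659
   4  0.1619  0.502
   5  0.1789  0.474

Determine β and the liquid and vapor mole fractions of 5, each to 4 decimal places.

β = 0.2292, x_5 = 0.2034, y_5 = 0.0964

Rachford–Rice: g(β) = Σ zᵢ(Kᵢ−1)/(1+β(Kᵢ−1)) = 0.
Check two-phase: ΣzᵢKᵢ = 1.1353 > 1 and Σzᵢ/Kᵢ = 1.3432 > 1, so g(0) = 0.1353 > 0 and g(1) = -0.3432 < 0.
Iterate (Newton) starting at β = 0.5:
  β = 0.5000: g = -0.11936, g' = -0.4108 → β = 0.2094
  β = 0.2094: g = 0.00986, g' = -0.5050 → β = 0.2290
  β = 0.2290: g = 0.00012, g' = -0.4931 → β = 0.2292
Converged at β = 0.2292.
Compositions from xᵢ = zᵢ/(1+β(Kᵢ−1)), yᵢ = Kᵢxᵢ:
  1: x = 0.2138, y = 0.5253
  2: x = 0.1348, y = 0.1117
  3: x = 0.2652, y = 0.1748
  4: x = 0.1828, y = 0.0917
  5: x = 0.2034, y = 0.0964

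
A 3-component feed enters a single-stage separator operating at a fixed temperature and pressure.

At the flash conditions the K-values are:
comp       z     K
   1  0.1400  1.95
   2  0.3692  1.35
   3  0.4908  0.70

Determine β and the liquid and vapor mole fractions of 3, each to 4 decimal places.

β = 0.6814, x_3 = 0.6169, y_3 = 0.4318

Material balance + equilibrium reduce to Σ zᵢ(Kᵢ−1)/(1+β(Kᵢ−1)) = 0.
Feasibility: ΣzᵢKᵢ = 1.1150, Σzᵢ/Kᵢ = 1.0464 — both > 1, two phases present.
Newton iteration, β⁰ = 0.5:
  β = 0.5000: g = 0.02692, g' = -0.1520 → β = 0.6771
  β = 0.6771: g = 0.00062, g' = -0.1459 → β = 0.6814
Converged at β = 0.6814.
Compositions from xᵢ = zᵢ/(1+β(Kᵢ−1)), yᵢ = Kᵢxᵢ:
  1: x = 0.0850, y = 0.1657
  2: x = 0.2981, y = 0.4024
  3: x = 0.6169, y = 0.4318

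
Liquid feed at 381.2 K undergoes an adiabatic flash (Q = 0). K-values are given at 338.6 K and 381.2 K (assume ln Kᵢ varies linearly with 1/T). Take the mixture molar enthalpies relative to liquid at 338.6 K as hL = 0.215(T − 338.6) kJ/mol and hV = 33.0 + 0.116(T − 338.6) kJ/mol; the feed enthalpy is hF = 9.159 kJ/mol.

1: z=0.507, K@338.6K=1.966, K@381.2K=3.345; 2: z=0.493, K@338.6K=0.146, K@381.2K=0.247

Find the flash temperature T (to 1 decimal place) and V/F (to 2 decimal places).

T = 348.8 K, V/F = 0.22

Adiabatic flash: solve Rachford–Rice at each trial T, then check hF = ψ·hV(T) + (1−ψ)·hL(T).
  T = 338.6 K: K = (1.966, 0.146), RR gives ψ = 0.083, H_out = 2.750 kJ/mol
  T = 381.2 K: K = (3.345, 0.247), RR gives ψ = 0.463, H_out = 22.487 kJ/mol
  T = 359.9 K: K = (2.605, 0.193), RR gives ψ = 0.321, H_out = 14.496 kJ/mol
  T = 349.2 K: K = (2.271, 0.168), RR gives ψ = 0.222, H_out = 9.369 kJ/mol
  T = 343.9 K: K = (2.116, 0.157), RR gives ψ = 0.159, H_out = 6.318 kJ/mol
  T = 346.5 K: K = (2.191, 0.163), RR gives ψ = 0.192, H_out = 7.869 kJ/mol
  T = 347.9 K: K = (2.233, 0.166), RR gives ψ = 0.208, H_out = 8.659 kJ/mol
Linear interpolation between T = 347.9 (H_out = 8.659) and T = 349.2 (H_out = 9.369) on hF = 9.159 gives T ≈ 348.8 K, at which ψ = 0.22.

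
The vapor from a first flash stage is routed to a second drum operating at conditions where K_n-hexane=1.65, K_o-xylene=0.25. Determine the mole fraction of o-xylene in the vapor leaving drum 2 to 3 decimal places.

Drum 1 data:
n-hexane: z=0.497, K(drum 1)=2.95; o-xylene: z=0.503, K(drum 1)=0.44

Drum 1:
Let ψ₁ = V/F and solve Σ zᵢ(Kᵢ−1)/(1+ψ₁(Kᵢ−1)) = 0.
g(0) = ΣzᵢKᵢ − 1 = 0.687 and g(1) = 1 − Σzᵢ/Kᵢ = -0.312, so a root lies in (0, 1).
Binary case is linear: z₁(K₁−1)(1+ψ₁(K₂−1)) + z₂(K₂−1)(1+ψ₁(K₁−1)) = 0
⇒ ψ₁ = [z₁(K₁−1)+z₂(K₂−1)] / [−(K₁−1)(K₂−1)] = 0.6875/1.0920 = 0.630
Drum-1 compositions:
  n-hexane: x = 0.223, y = 0.658
  o-xylene: x = 0.777, y = 0.342
Drum-2 feed = drum-1 vapor: z₂ = (0.6582, 0.3418).
Drum 2:
Material balance + equilibrium reduce to Σ zᵢ(Kᵢ−1)/(1+ψ₂(Kᵢ−1)) = 0.
Check two-phase: ΣzᵢKᵢ = 1.171 > 1 and Σzᵢ/Kᵢ = 1.766 > 1, so g(0) = 0.171 > 0 and g(1) = -0.766 < 0.
Binary case is linear: z₁(K₁−1)(1+ψ₂(K₂−1)) + z₂(K₂−1)(1+ψ₂(K₁−1)) = 0
⇒ ψ₂ = [z₁(K₁−1)+z₂(K₂−1)] / [−(K₁−1)(K₂−1)] = 0.1714/0.4875 = 0.352
  n-hexane: x = 0.536, y = 0.884
  o-xylene: x = 0.464, y = 0.116

y_o-xylene (drum 2) = 0.116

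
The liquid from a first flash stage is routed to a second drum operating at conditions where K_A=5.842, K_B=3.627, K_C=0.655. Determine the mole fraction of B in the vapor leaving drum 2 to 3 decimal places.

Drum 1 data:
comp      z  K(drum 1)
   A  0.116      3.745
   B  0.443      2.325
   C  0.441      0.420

Drum 1:
Material balance + equilibrium reduce to Σ zᵢ(Kᵢ−1)/(1+ψ₁(Kᵢ−1)) = 0.
Check two-phase: ΣzᵢKᵢ = 1.650 > 1 and Σzᵢ/Kᵢ = 1.272 > 1, so g(0) = 0.650 > 0 and g(1) = -0.272 < 0.
Newton–Raphson from ψ₁ = 0.5:
  ψ₁ = 0.500: g = 0.1270, g' = -0.731 → ψ₁ = 0.674
  ψ₁ = 0.674: g = 0.0020, g' = -0.724 → ψ₁ = 0.677
Converged at ψ₁ = 0.677.
Drum-1 compositions:
  A: x = 0.041, y = 0.152
  B: x = 0.234, y = 0.543
  C: x = 0.726, y = 0.305
Drum-2 feed = drum-1 liquid: z₂ = (0.0406, 0.2336, 0.7258).
Drum 2:
Material balance + equilibrium reduce to Σ zᵢ(Kᵢ−1)/(1+ψ₂(Kᵢ−1)) = 0.
Feasibility: ΣzᵢKᵢ = 1.560, Σzᵢ/Kᵢ = 1.179 — both > 1, two phases present.
Iterate (Newton) starting at ψ₂ = 0.51:
  ψ₂ = 0.510: g = 0.0151, g' = -0.501 → ψ₂ = 0.540
  ψ₂ = 0.540: g = 0.0003, g' = -0.479 → ψ₂ = 0.541
Converged at ψ₂ = 0.541.
  A: x = 0.011, y = 0.066
  B: x = 0.097, y = 0.350
  C: x = 0.892, y = 0.584

y_B (drum 2) = 0.350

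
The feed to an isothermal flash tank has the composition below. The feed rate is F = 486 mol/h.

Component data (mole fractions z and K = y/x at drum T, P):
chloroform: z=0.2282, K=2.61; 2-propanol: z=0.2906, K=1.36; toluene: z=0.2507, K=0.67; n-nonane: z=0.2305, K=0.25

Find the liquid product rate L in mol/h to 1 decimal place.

L = 315.9 mol/h

Rachford–Rice: g(ψ) = Σ zᵢ(Kᵢ−1)/(1+ψ(Kᵢ−1)) = 0.
Feasibility: ΣzᵢKᵢ = 1.2164, Σzᵢ/Kᵢ = 1.5973 — both > 1, two phases present.
Iterate (Newton) starting at ψ = 0.5:
  ψ = 0.5000: g = -0.08347, g' = -0.5797 → ψ = 0.3560
  ψ = 0.3560: g = -0.00331, g' = -0.5450 → ψ = 0.3499
Converged at ψ = 0.3499.
Then V = ψ·F = 0.3499·486 = 170.1 mol/h and L = F − V = 315.9 mol/h.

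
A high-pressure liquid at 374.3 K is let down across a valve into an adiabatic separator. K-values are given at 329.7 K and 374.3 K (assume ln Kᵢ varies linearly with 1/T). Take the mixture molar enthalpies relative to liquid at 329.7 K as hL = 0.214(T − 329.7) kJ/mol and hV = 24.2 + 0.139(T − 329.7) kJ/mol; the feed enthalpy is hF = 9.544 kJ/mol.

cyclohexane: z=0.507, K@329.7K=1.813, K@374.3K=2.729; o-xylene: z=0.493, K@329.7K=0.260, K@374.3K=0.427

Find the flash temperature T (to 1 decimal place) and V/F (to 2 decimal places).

T = 343.9 K, V/F = 0.28

Adiabatic flash: solve Rachford–Rice at each trial T, then check hF = ψ·hV(T) + (1−ψ)·hL(T).
  T = 329.7 K: K = (1.813, 0.260), RR gives ψ = 0.079, H_out = 1.905 kJ/mol
  T = 374.3 K: K = (2.729, 0.427), RR gives ψ = 0.600, H_out = 22.051 kJ/mol
  T = 352.0 K: K = (2.253, 0.338), RR gives ψ = 0.373, H_out = 13.176 kJ/mol
  T = 340.9 K: K = (2.029, 0.298), RR gives ψ = 0.243, H_out = 8.083 kJ/mol
  T = 346.4 K: K = (2.139, 0.318), RR gives ψ = 0.310, H_out = 10.697 kJ/mol
  T = 343.6 K: K = (2.083, 0.308), RR gives ψ = 0.277, H_out = 9.392 kJ/mol
  T = 345.0 K: K = (2.111, 0.313), RR gives ψ = 0.294, H_out = 10.051 kJ/mol
Linear interpolation between T = 343.6 (H_out = 9.392) and T = 345.0 (H_out = 10.051) on hF = 9.544 gives T ≈ 343.9 K, at which ψ = 0.28.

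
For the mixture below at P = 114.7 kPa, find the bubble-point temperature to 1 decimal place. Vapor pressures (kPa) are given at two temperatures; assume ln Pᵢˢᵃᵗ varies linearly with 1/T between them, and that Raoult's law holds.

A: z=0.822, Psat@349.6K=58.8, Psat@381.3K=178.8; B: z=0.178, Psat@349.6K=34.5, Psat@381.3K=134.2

T = 369.6 K

Bubble-point temperature: ΣzᵢPᵢˢᵃᵗ(T) = P. Interpolate ln Pᵢˢᵃᵗ = aᵢ + bᵢ/T.
  T = 349.6 K: ΣzᵢPᵢˢᵃᵗ = 54.47 kPa
  T = 381.3 K: ΣzᵢPᵢˢᵃᵗ = 170.86 kPa
  T = 365.5 K: ΣzᵢPᵢˢᵃᵗ = 98.99 kPa
  T = 373.4 K: ΣzᵢPᵢˢᵃᵗ = 130.78 kPa
  T = 369.4 K: ΣzᵢPᵢˢᵃᵗ = 113.75 kPa
  T = 371.4 K: ΣzᵢPᵢˢᵃᵗ = 122.01 kPa
Interpolating between 369.4 K and 371.4 K gives T ≈ 369.6 K.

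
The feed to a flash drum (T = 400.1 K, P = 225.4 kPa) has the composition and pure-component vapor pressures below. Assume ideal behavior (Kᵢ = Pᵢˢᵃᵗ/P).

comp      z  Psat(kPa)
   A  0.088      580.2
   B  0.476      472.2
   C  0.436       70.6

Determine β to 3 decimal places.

Raoult's law: Kᵢ = Pᵢˢᵃᵗ/P = Pᵢˢᵃᵗ/225.4.
  K_A = 580.2/225.4 = 2.57409, K_B = 472.2/225.4 = 2.09494, K_C = 70.6/225.4 = 0.31322
Let β = V/F and solve Σ zᵢ(Kᵢ−1)/(1+β(Kᵢ−1)) = 0.
Feasibility: ΣzᵢKᵢ = 1.360, Σzᵢ/Kᵢ = 1.653 — both > 1, two phases present.
Newton–Raphson from β = 0.5:
  β = 0.500: g = -0.0417, g' = -0.784 → β = 0.447
  β = 0.447: g = -0.0007, g' = -0.760 → β = 0.446
Converged at β = 0.446.

β = 0.446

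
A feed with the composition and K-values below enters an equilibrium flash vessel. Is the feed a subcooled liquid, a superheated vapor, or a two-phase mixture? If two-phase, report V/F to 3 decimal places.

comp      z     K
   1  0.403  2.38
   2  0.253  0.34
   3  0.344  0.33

ΣzᵢKᵢ = 1.159; Σzᵢ/Kᵢ = 1.956.
Both exceed 1, so a two-phase solution exists.
Material balance + equilibrium reduce to Σ zᵢ(Kᵢ−1)/(1+ψ(Kᵢ−1)) = 0.
Iterate (Newton) starting at ψ = 0.56:
  ψ = 0.560: g = -0.3201, g' = -0.917 → ψ = 0.211
  ψ = 0.211: g = -0.0317, g' = -0.819 → ψ = 0.172
  ψ = 0.172: g = 0.0004, g' = -0.839 → ψ = 0.173
Converged at ψ = 0.173.

two-phase, V/F = 0.173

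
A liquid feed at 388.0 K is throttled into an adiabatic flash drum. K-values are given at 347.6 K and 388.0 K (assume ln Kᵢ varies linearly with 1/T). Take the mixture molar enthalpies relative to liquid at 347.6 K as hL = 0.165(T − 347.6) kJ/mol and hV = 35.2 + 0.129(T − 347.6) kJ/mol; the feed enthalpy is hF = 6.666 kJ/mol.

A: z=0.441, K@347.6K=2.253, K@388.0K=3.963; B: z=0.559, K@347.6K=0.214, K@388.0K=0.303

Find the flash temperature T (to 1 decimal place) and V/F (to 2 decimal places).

Adiabatic flash: solve Rachford–Rice at each trial T, then check hF = ψ·hV(T) + (1−ψ)·hL(T).
  T = 347.6 K: K = (2.253, 0.214), RR gives ψ = 0.115, H_out = 4.046 kJ/mol
  T = 388.0 K: K = (3.963, 0.303), RR gives ψ = 0.444, H_out = 21.651 kJ/mol
  T = 367.8 K: K = (3.035, 0.257), RR gives ψ = 0.319, H_out = 14.326 kJ/mol
  T = 357.7 K: K = (2.626, 0.235), RR gives ψ = 0.233, H_out = 9.776 kJ/mol
  T = 352.6 K: K = (2.433, 0.224), RR gives ψ = 0.179, H_out = 7.077 kJ/mol
  T = 350.1 K: K = (2.342, 0.219), RR gives ψ = 0.148, H_out = 5.617 kJ/mol
  T = 351.4 K: K = (2.389, 0.222), RR gives ψ = 0.164, H_out = 6.389 kJ/mol
Linear interpolation between T = 351.4 (H_out = 6.389) and T = 352.6 (H_out = 7.077) on hF = 6.666 gives T ≈ 351.9 K, at which ψ = 0.17.

T = 351.9 K, V/F = 0.17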